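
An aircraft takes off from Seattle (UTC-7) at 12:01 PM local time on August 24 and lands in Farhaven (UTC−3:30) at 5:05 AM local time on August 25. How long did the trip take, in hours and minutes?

Farhaven is 3:30 ahead of Seattle.
Clock-face elapsed time (ignoring zones) is 17 hours 4 minutes.
Actual elapsed = 17 hours 4 minutes − 3:30 = 13 hours 34 minutes.

13 hours 34 minutes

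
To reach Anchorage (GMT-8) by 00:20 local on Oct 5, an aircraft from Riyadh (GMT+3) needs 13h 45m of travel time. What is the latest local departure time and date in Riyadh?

Target arrival in UTC: 00:20 + 8:00 = 08:20 on Oct 5.
Subtract 13 hours 45 minutes → departure 18:35 UTC on Oct 4.
Riyadh is UTC+3:00: 18:35 + 3:00 = 21:35 on Oct 4.

21:35 on October 4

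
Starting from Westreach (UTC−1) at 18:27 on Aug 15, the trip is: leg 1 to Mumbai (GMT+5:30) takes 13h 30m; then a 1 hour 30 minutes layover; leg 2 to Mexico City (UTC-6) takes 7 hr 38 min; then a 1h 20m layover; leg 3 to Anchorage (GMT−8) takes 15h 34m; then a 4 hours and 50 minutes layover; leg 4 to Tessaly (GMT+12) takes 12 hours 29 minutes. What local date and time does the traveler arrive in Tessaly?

Convert departure to UTC: 18:27 + 1:00 = 19:27 UTC on Aug 15.
Add 13 hours 30 minutes leg 1 → 08:57 UTC (Aug 16).
Add 1 hour and 30 minutes layover in Mumbai → 10:27 UTC.
Add 7 hours and 38 minutes leg 2 → 18:05 UTC.
Add 1 hour 20 minutes layover in Mexico City → 19:25 UTC.
Add 15 hours 34 minutes leg 3 → 10:59 UTC (Aug 17).
Add 4 hours and 50 minutes layover in Anchorage → 15:49 UTC.
Add 12 hours 29 minutes leg 4 → 04:18 UTC (Aug 18).
Tessaly is UTC+12:00, so local arrival = 04:18 + 12:00 = 16:18 on Aug 18.

16:18 on August 18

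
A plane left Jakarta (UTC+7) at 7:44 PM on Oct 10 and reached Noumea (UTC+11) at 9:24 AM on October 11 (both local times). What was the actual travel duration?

Noumea is 4:00 ahead of Jakarta.
Clock-face elapsed time (ignoring zones) is 13 hours 40 minutes.
Actual elapsed = 13 hours 40 minutes − 4:00 = 9 hours 40 minutes.

9 hours 40 minutes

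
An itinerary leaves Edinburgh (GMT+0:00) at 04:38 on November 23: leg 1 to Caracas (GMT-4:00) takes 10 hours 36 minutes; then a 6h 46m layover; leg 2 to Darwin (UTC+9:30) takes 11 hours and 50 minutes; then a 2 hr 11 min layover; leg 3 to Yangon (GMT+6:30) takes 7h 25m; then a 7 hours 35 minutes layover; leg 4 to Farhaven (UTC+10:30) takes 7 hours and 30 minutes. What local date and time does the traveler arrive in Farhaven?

Edinburgh is at UTC+0, so departure is already 04:38 UTC on Nov 23.
Add 10 hours 36 minutes leg 1 → 15:14 UTC.
Add 6 hours and 46 minutes layover in Caracas → 22:00 UTC.
Add 11 hours and 50 minutes leg 2 → 09:50 UTC (Nov 24).
Add 2 hours and 11 minutes layover in Darwin → 12:01 UTC.
Add 7 hours and 25 minutes leg 3 → 19:26 UTC.
Add 7 hours 35 minutes layover in Yangon → 03:01 UTC (Nov 25).
Add 7 hours and 30 minutes leg 4 → 10:31 UTC.
Farhaven is UTC+10:30, so local arrival = 10:31 + 10:30 = 21:01 on Nov 25.

21:01 on November 25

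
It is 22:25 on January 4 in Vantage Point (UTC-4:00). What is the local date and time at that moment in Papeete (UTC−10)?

16:25 on Jan 4

Papeete is 6:00 behind Vantage Point.
Shift by the zone difference: 22:25 − 6:00 = 16:25 on Jan 4 in Papeete.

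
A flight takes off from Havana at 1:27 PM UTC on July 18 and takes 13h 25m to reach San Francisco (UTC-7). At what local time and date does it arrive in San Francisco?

Departure is given in UTC: 1:27 PM on Jul 18.
Add 13 hours and 25 minutes → 2:52 AM UTC (Jul 19).
San Francisco is UTC−7:00: 2:52 AM − 7:00 = 7:52 PM on Jul 18.

7:52 PM on Jul 18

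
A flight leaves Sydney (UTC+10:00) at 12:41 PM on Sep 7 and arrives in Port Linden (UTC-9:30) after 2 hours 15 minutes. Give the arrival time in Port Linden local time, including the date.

7:26 PM on Sep 6

Port Linden is 19:30 behind Sydney.
After 2 hours and 15 minutes it is 2:56 PM in Sydney.
Shift by the zone difference: 2:56 PM − 19:30 = 7:26 PM on Sep 6 in Port Linden.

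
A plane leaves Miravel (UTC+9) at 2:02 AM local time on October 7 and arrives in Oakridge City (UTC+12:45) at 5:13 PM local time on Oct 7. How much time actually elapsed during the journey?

11 hours 26 minutes

Oakridge City is 3:45 ahead of Miravel.
Clock-face elapsed time (ignoring zones) is 15 hours 11 minutes.
Actual elapsed = 15 hours 11 minutes − 3:45 = 11 hours 26 minutes.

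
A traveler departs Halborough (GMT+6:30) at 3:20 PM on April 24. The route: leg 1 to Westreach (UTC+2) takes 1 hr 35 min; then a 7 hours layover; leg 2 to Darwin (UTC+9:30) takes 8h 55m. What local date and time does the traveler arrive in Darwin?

Convert departure to UTC: 3:20 PM − 6:30 = 8:50 AM UTC on Apr 24.
Add 1 hour 35 minutes leg 1 → 10:25 AM UTC.
Add 7 hours layover in Westreach → 5:25 PM UTC.
Add 8 hours and 55 minutes leg 2 → 2:20 AM UTC (Apr 25).
Darwin is UTC+9:30, so local arrival = 2:20 AM + 9:30 = 11:50 AM on Apr 25.

11:50 AM on Apr 25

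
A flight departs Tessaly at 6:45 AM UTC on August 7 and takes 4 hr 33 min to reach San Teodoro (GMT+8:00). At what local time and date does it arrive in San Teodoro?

7:18 PM on Aug 7

Departure is given in UTC: 6:45 AM on Aug 7.
Add 4 hours and 33 minutes → 11:18 AM UTC.
San Teodoro is UTC+8:00: 11:18 AM + 8:00 = 7:18 PM on Aug 7.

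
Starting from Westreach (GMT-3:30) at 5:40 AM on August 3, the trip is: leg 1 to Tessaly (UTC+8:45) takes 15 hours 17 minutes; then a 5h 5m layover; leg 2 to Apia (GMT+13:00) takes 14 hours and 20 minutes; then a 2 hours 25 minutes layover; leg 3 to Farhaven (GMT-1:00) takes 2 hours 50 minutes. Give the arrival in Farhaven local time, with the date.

12:07 AM on Aug 5

Convert departure to UTC: 5:40 AM + 3:30 = 9:10 AM UTC on Aug 3.
Add 15 hours and 17 minutes leg 1 → 12:27 AM UTC (Aug 4).
Add 5 hours 5 minutes layover in Tessaly → 5:32 AM UTC.
Add 14 hours and 20 minutes leg 2 → 7:52 PM UTC.
Add 2 hours 25 minutes layover in Apia → 10:17 PM UTC.
Add 2 hours 50 minutes leg 3 → 1:07 AM UTC (Aug 5).
Farhaven is UTC−1:00, so local arrival = 1:07 AM − 1:00 = 12:07 AM on Aug 5.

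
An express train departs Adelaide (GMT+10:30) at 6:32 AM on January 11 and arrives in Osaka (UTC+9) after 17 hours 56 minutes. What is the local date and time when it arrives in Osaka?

10:58 PM on Jan 11

Convert departure to UTC: 6:32 AM − 10:30 = 8:02 PM UTC on Jan 10.
Add 17 hours 56 minutes travel time → 1:58 PM UTC (Jan 11).
Osaka is UTC+9:00, so local arrival = 1:58 PM + 9:00 = 10:58 PM on Jan 11.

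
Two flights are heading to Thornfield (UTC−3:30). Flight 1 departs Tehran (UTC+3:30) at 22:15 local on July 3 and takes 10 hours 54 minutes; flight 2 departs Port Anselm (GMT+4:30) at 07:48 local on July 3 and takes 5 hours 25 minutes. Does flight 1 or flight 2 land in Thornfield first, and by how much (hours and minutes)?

Flight 1 in UTC: 22:15 − 3:30 = 18:45 on Jul 3.
+10 hours and 54 minutes → arrive 05:39 UTC on Jul 4.
Flight 2 in UTC: 07:48 − 4:30 = 03:18 on Jul 3.
+5 hours and 25 minutes → arrive 08:43 UTC on Jul 3.
Flight 2 lands earlier by 20 hours 56 minutes.

the second, by 20 hours 56 minutes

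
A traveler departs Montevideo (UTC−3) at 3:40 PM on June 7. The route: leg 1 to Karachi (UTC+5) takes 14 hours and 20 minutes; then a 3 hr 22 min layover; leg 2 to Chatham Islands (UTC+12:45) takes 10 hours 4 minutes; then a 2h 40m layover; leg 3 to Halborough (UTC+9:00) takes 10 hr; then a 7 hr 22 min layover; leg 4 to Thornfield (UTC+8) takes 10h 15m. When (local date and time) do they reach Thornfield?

Convert departure to UTC: 3:40 PM + 3:00 = 6:40 PM UTC on Jun 7.
Add 14 hours and 20 minutes leg 1 → 9:00 AM UTC (Jun 8).
Add 3 hours and 22 minutes layover in Karachi → 12:22 PM UTC.
Add 10 hours and 4 minutes leg 2 → 10:26 PM UTC.
Add 2 hours and 40 minutes layover in Chatham Islands → 1:06 AM UTC (Jun 9).
Add 10 hours leg 3 → 11:06 AM UTC.
Add 7 hours and 22 minutes layover in Halborough → 6:28 PM UTC.
Add 10 hours and 15 minutes leg 4 → 4:43 AM UTC (Jun 10).
Thornfield is UTC+8:00, so local arrival = 4:43 AM + 8:00 = 12:43 PM on Jun 10.

12:43 PM on June 10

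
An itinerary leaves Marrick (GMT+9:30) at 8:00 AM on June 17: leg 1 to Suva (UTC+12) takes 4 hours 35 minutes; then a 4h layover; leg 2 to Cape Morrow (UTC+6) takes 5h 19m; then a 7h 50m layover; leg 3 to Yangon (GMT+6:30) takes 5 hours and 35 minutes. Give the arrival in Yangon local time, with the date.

Convert departure to UTC: 8:00 AM − 9:30 = 10:30 PM UTC on Jun 16.
Add 4 hours and 35 minutes leg 1 → 3:05 AM UTC (Jun 17).
Add 4 hours layover in Suva → 7:05 AM UTC.
Add 5 hours and 19 minutes leg 2 → 12:24 PM UTC.
Add 7 hours and 50 minutes layover in Cape Morrow → 8:14 PM UTC.
Add 5 hours and 35 minutes leg 3 → 1:49 AM UTC (Jun 18).
Yangon is UTC+6:30, so local arrival = 1:49 AM + 6:30 = 8:19 AM on Jun 18.

8:19 AM on June 18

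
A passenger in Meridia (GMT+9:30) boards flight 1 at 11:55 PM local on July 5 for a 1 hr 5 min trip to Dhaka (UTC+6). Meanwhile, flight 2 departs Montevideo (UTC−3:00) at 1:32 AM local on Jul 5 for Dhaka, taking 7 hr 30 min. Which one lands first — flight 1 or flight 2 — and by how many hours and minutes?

the second, by 3 hours 28 minutes

Flight 1 in UTC: 11:55 PM − 9:30 = 2:25 PM on Jul 5.
+1 hour and 5 minutes → arrive 3:30 PM UTC on Jul 5.
Flight 2 in UTC: 1:32 AM + 3:00 = 4:32 AM on Jul 5.
+7 hours and 30 minutes → arrive 12:02 PM UTC on Jul 5.
Flight 2 lands earlier by 3 hours 28 minutes.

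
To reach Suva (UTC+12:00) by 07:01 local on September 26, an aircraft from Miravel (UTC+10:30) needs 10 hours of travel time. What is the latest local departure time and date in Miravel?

Target arrival in UTC: 07:01 − 12:00 = 19:01 on Sep 25.
Subtract 10 hours → departure 09:01 UTC on Sep 25.
Miravel is UTC+10:30: 09:01 + 10:30 = 19:31 on Sep 25.

19:31 on Sep 25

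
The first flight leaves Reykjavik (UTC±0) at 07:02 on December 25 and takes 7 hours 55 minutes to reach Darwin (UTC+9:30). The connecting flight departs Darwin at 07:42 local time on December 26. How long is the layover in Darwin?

7 hours 15 minutes

Reykjavik is at UTC+0, so departure is already 07:02 UTC on Dec 25.
Add 7 hours 55 minutes flight time → 14:57 UTC.
Darwin is UTC+9:30, so local arrival = 14:57 + 9:30 = 00:27 on Dec 26.
Layover = 07:42 − 00:27 = 7 hours 15 minutes.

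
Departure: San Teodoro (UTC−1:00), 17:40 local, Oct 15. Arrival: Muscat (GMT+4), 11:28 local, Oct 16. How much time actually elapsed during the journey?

12 hours 48 minutes

Departure in UTC: 17:40 + 1:00 = 18:40 on Oct 15.
Arrival in UTC: 11:28 − 4:00 = 07:28 on Oct 16.
Elapsed = 07:28 − 18:40 (+1 day) = 12 hours 48 minutes.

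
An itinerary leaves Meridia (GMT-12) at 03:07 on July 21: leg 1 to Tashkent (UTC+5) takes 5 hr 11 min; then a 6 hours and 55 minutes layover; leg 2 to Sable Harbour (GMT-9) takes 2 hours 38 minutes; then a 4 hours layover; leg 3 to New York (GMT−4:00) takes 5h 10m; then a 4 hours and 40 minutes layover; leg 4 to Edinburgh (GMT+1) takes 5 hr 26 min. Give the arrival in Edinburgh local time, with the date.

02:07 on Jul 23

Convert departure to UTC: 03:07 + 12:00 = 15:07 UTC on Jul 21.
Add 5 hours 11 minutes leg 1 → 20:18 UTC.
Add 6 hours and 55 minutes layover in Tashkent → 03:13 UTC (Jul 22).
Add 2 hours and 38 minutes leg 2 → 05:51 UTC.
Add 4 hours layover in Sable Harbour → 09:51 UTC.
Add 5 hours 10 minutes leg 3 → 15:01 UTC.
Add 4 hours 40 minutes layover in New York → 19:41 UTC.
Add 5 hours 26 minutes leg 4 → 01:07 UTC (Jul 23).
Edinburgh is UTC+1:00, so local arrival = 01:07 + 1:00 = 02:07 on Jul 23.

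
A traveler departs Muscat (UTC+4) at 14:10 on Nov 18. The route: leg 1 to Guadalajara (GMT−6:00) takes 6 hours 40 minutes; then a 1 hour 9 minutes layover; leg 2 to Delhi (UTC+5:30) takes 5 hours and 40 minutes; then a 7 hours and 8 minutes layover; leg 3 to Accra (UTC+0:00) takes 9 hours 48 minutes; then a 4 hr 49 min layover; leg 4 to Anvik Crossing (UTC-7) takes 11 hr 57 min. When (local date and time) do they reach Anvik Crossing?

02:21 on November 20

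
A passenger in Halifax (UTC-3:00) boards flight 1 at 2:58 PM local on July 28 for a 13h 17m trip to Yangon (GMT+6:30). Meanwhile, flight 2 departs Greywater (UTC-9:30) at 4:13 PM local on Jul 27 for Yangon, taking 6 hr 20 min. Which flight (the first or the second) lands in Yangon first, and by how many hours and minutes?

the second, by 23 hours 12 minutes

Flight 1 in UTC: 2:58 PM + 3:00 = 5:58 PM on Jul 28.
+13 hours 17 minutes → arrive 7:15 AM UTC on Jul 29.
Flight 2 in UTC: 4:13 PM + 9:30 = 1:43 AM on Jul 28.
+6 hours and 20 minutes → arrive 8:03 AM UTC on Jul 28.
Flight 2 lands earlier by 23 hours 12 minutes.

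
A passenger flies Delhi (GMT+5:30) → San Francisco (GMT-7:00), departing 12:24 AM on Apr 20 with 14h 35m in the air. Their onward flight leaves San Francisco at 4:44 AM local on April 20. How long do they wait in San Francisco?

Convert departure to UTC: 12:24 AM − 5:30 = 6:54 PM UTC on Apr 19.
Add 14 hours 35 minutes flight time → 9:29 AM UTC (Apr 20).
San Francisco is UTC−7:00, so local arrival = 9:29 AM − 7:00 = 2:29 AM on Apr 20.
Layover = 4:44 AM − 2:29 AM = 2 hours 15 minutes.

2 hours 15 minutes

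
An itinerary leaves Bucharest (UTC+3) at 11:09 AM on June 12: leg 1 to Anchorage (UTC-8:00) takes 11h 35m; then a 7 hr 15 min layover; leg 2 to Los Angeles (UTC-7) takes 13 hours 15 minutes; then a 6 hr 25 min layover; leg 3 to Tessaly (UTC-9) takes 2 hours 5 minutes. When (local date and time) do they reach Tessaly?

Convert departure to UTC: 11:09 AM − 3:00 = 8:09 AM UTC on Jun 12.
Add 11 hours 35 minutes leg 1 → 7:44 PM UTC.
Add 7 hours and 15 minutes layover in Anchorage → 2:59 AM UTC (Jun 13).
Add 13 hours and 15 minutes leg 2 → 4:14 PM UTC.
Add 6 hours 25 minutes layover in Los Angeles → 10:39 PM UTC.
Add 2 hours 5 minutes leg 3 → 12:44 AM UTC (Jun 14).
Tessaly is UTC−9:00, so local arrival = 12:44 AM − 9:00 = 3:44 PM on Jun 13.

3:44 PM on June 13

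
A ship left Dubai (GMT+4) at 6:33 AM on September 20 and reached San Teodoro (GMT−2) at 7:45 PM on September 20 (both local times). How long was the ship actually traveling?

San Teodoro is 6:00 behind Dubai.
Clock-face elapsed time (ignoring zones) is 13 hours 12 minutes.
Actual elapsed = 13 hours 12 minutes + 6:00 = 19 hours 12 minutes.

19 hours 12 minutes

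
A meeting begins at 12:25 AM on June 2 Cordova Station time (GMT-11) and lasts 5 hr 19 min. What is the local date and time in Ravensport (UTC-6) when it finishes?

Ravensport is 5:00 ahead of Cordova Station.
After 5 hours 19 minutes it is 5:44 AM in Cordova Station.
Shift by the zone difference: 5:44 AM + 5:00 = 10:44 AM on Jun 2 in Ravensport.

10:44 AM on June 2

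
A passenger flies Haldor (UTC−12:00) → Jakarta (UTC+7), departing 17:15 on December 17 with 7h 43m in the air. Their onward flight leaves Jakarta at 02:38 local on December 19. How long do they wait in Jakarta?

6 hours 40 minutes

Convert departure to UTC: 17:15 + 12:00 = 05:15 UTC on Dec 18.
Add 7 hours and 43 minutes flight time → 12:58 UTC.
Jakarta is UTC+7:00, so local arrival = 12:58 + 7:00 = 19:58 on Dec 18.
Layover = 02:38 − 19:58 (+1 day) = 6 hours 40 minutes.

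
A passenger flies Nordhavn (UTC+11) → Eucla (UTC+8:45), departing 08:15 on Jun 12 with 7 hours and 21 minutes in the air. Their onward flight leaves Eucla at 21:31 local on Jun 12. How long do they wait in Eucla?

Convert departure to UTC: 08:15 − 11:00 = 21:15 UTC on Jun 11.
Add 7 hours 21 minutes flight time → 04:36 UTC (Jun 12).
Eucla is UTC+8:45, so local arrival = 04:36 + 8:45 = 13:21 on Jun 12.
Layover = 21:31 − 13:21 = 8 hours 10 minutes.

8 hours 10 minutes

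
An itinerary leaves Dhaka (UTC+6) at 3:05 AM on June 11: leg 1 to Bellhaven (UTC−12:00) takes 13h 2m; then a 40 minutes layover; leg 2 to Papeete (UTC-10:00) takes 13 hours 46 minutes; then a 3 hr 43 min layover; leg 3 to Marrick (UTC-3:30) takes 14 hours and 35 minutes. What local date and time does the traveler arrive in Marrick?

Convert departure to UTC: 3:05 AM − 6:00 = 9:05 PM UTC on Jun 10.
Add 13 hours 2 minutes leg 1 → 10:07 AM UTC (Jun 11).
Add 40 minutes layover in Bellhaven → 10:47 AM UTC.
Add 13 hours 46 minutes leg 2 → 12:33 AM UTC (Jun 12).
Add 3 hours 43 minutes layover in Papeete → 4:16 AM UTC.
Add 14 hours and 35 minutes leg 3 → 6:51 PM UTC.
Marrick is UTC−3:30, so local arrival = 6:51 PM − 3:30 = 3:21 PM on Jun 12.

3:21 PM on June 12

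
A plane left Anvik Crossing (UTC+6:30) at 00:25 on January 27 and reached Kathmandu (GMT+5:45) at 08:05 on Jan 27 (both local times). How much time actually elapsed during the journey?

8 hours 25 minutes

Kathmandu is 0:45 behind Anvik Crossing.
Clock-face elapsed time (ignoring zones) is 7 hours 40 minutes.
Actual elapsed = 7 hours 40 minutes + 0:45 = 8 hours 25 minutes.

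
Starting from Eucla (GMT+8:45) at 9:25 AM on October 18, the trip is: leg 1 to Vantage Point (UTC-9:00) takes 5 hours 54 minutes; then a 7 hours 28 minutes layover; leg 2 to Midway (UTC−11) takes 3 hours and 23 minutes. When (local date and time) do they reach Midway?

Convert departure to UTC: 9:25 AM − 8:45 = 12:40 AM UTC on Oct 18.
Add 5 hours 54 minutes leg 1 → 6:34 AM UTC.
Add 7 hours and 28 minutes layover in Vantage Point → 2:02 PM UTC.
Add 3 hours and 23 minutes leg 2 → 5:25 PM UTC.
Midway is UTC−11:00, so local arrival = 5:25 PM − 11:00 = 6:25 AM on Oct 18.

6:25 AM on October 18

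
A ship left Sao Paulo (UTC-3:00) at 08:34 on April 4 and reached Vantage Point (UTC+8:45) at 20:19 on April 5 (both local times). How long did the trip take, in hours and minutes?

Vantage Point is 11:45 ahead of Sao Paulo.
Clock-face elapsed time (ignoring zones) is 35 hours 45 minutes.
Actual elapsed = 35 hours 45 minutes − 11:45 = 24 hours.

24 hours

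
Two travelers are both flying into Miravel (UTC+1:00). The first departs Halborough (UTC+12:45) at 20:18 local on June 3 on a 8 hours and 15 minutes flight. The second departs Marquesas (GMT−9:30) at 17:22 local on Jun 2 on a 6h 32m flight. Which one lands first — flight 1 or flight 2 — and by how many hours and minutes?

the second, by 6 hours 24 minutes

Flight 1 in UTC: 20:18 − 12:45 = 07:33 on Jun 3.
+8 hours 15 minutes → arrive 15:48 UTC on Jun 3.
Flight 2 in UTC: 17:22 + 9:30 = 02:52 on Jun 3.
+6 hours 32 minutes → arrive 09:24 UTC on Jun 3.
Flight 2 lands earlier by 6 hours 24 minutes.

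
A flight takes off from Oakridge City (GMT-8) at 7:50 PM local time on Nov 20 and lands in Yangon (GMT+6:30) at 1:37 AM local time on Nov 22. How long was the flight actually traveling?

Departure in UTC: 7:50 PM + 8:00 = 3:50 AM on Nov 21.
Arrival in UTC: 1:37 AM − 6:30 = 7:07 PM on Nov 21.
Elapsed = 7:07 PM − 3:50 AM = 15 hours 17 minutes.

15 hours 17 minutes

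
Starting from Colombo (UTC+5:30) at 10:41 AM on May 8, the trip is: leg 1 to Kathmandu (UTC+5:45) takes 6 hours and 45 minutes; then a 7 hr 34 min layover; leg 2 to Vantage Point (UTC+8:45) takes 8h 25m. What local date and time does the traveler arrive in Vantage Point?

12:40 PM on May 9

Convert departure to UTC: 10:41 AM − 5:30 = 5:11 AM UTC on May 8.
Add 6 hours 45 minutes leg 1 → 11:56 AM UTC.
Add 7 hours 34 minutes layover in Kathmandu → 7:30 PM UTC.
Add 8 hours 25 minutes leg 2 → 3:55 AM UTC (May 9).
Vantage Point is UTC+8:45, so local arrival = 3:55 AM + 8:45 = 12:40 PM on May 9.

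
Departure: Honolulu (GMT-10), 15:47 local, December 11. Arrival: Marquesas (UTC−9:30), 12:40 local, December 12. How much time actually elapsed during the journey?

20 hours 23 minutes

Marquesas is 0:30 ahead of Honolulu.
Clock-face elapsed time (ignoring zones) is 20 hours 53 minutes.
Actual elapsed = 20 hours 53 minutes − 0:30 = 20 hours 23 minutes.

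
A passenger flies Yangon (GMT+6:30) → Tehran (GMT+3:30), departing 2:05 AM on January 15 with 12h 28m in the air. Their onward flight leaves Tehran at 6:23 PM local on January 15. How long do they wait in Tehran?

6 hours 50 minutes

Convert departure to UTC: 2:05 AM − 6:30 = 7:35 PM UTC on Jan 14.
Add 12 hours 28 minutes flight time → 8:03 AM UTC (Jan 15).
Tehran is UTC+3:30, so local arrival = 8:03 AM + 3:30 = 11:33 AM on Jan 15.
Layover = 6:23 PM − 11:33 AM = 6 hours 50 minutes.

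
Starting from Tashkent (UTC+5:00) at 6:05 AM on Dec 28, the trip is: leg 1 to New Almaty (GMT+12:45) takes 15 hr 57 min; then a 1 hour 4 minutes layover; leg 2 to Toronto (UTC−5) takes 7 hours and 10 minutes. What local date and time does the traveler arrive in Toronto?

Convert departure to UTC: 6:05 AM − 5:00 = 1:05 AM UTC on Dec 28.
Add 15 hours and 57 minutes leg 1 → 5:02 PM UTC.
Add 1 hour 4 minutes layover in New Almaty → 6:06 PM UTC.
Add 7 hours 10 minutes leg 2 → 1:16 AM UTC (Dec 29).
Toronto is UTC−5:00, so local arrival = 1:16 AM − 5:00 = 8:16 PM on Dec 28.

8:16 PM on Dec 28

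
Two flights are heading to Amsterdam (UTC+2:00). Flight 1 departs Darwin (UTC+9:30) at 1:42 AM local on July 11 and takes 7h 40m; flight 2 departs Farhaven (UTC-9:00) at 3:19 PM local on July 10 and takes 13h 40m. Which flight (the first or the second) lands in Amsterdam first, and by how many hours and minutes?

the first, by 14 hours 7 minutes

Flight 1 in UTC: 1:42 AM − 9:30 = 4:12 PM on Jul 10.
+7 hours 40 minutes → arrive 11:52 PM UTC on Jul 10.
Flight 2 in UTC: 3:19 PM + 9:00 = 12:19 AM on Jul 11.
+13 hours 40 minutes → arrive 1:59 PM UTC on Jul 11.
Flight 1 lands earlier by 14 hours 7 minutes.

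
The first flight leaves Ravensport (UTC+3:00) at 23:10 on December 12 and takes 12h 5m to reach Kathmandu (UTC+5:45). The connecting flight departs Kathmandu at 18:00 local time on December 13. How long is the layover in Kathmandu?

4 hours

Convert departure to UTC: 23:10 − 3:00 = 20:10 UTC on Dec 12.
Add 12 hours 5 minutes flight time → 08:15 UTC (Dec 13).
Kathmandu is UTC+5:45, so local arrival = 08:15 + 5:45 = 14:00 on Dec 13.
Layover = 18:00 − 14:00 = 4 hours.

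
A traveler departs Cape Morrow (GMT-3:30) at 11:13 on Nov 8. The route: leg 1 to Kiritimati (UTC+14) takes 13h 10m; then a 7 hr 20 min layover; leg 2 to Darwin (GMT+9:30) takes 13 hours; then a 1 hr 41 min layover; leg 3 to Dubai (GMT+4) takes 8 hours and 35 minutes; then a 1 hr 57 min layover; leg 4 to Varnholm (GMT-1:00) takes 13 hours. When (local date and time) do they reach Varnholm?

00:26 on Nov 11

Convert departure to UTC: 11:13 + 3:30 = 14:43 UTC on Nov 8.
Add 13 hours and 10 minutes leg 1 → 03:53 UTC (Nov 9).
Add 7 hours 20 minutes layover in Kiritimati → 11:13 UTC.
Add 13 hours leg 2 → 00:13 UTC (Nov 10).
Add 1 hour and 41 minutes layover in Darwin → 01:54 UTC.
Add 8 hours 35 minutes leg 3 → 10:29 UTC.
Add 1 hour and 57 minutes layover in Dubai → 12:26 UTC.
Add 13 hours leg 4 → 01:26 UTC (Nov 11).
Varnholm is UTC−1:00, so local arrival = 01:26 − 1:00 = 00:26 on Nov 11.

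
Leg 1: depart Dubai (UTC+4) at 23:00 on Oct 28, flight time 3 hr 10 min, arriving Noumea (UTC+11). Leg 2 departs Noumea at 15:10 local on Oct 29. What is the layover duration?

Convert departure to UTC: 23:00 − 4:00 = 19:00 UTC on Oct 28.
Add 3 hours 10 minutes flight time → 22:10 UTC.
Noumea is UTC+11:00, so local arrival = 22:10 + 11:00 = 09:10 on Oct 29.
Layover = 15:10 − 09:10 = 6 hours.

6 hours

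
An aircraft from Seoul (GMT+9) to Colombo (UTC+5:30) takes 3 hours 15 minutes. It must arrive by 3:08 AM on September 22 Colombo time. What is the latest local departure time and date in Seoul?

3:23 AM on September 22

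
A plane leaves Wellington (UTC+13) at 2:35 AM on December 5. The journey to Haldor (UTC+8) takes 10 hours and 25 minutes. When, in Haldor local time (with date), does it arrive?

Convert departure to UTC: 2:35 AM − 13:00 = 1:35 PM UTC on Dec 4.
Add 10 hours and 25 minutes travel time → 12:00 AM UTC (Dec 5).
Haldor is UTC+8:00, so local arrival = 12:00 AM + 8:00 = 8:00 AM on Dec 5.

8:00 AM on Dec 5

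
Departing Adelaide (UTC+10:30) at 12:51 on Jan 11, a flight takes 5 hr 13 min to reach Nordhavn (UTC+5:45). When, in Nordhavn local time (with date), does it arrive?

Nordhavn is 4:45 behind Adelaide.
After 5 hours and 13 minutes it is 18:04 in Adelaide.
Shift by the zone difference: 18:04 − 4:45 = 13:19 on Jan 11 in Nordhavn.

13:19 on January 11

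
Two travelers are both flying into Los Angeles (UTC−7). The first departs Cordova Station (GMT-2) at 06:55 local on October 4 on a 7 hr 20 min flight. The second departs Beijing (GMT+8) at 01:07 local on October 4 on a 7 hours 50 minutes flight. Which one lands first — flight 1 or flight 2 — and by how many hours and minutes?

the second, by 15 hours 18 minutes

Flight 1 in UTC: 06:55 + 2:00 = 08:55 on Oct 4.
+7 hours 20 minutes → arrive 16:15 UTC on Oct 4.
Flight 2 in UTC: 01:07 − 8:00 = 17:07 on Oct 3.
+7 hours and 50 minutes → arrive 00:57 UTC on Oct 4.
Flight 2 lands earlier by 15 hours 18 minutes.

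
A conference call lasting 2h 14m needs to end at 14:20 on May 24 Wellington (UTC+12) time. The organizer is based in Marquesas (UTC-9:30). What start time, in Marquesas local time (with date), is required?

14:36 on May 23

Target end time in UTC: 14:20 − 12:00 = 02:20 on May 24.
Subtract 2 hours 14 minutes → start 00:06 UTC on May 24.
Marquesas is UTC−9:30: 00:06 − 9:30 = 14:36 on May 23.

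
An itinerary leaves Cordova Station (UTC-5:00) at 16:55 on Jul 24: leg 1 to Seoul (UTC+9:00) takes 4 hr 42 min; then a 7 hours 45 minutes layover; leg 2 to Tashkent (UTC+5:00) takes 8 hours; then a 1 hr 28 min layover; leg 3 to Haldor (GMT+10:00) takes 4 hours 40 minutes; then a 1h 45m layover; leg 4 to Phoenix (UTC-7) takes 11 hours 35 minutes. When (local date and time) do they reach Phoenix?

06:50 on July 26

Convert departure to UTC: 16:55 + 5:00 = 21:55 UTC on Jul 24.
Add 4 hours 42 minutes leg 1 → 02:37 UTC (Jul 25).
Add 7 hours 45 minutes layover in Seoul → 10:22 UTC.
Add 8 hours leg 2 → 18:22 UTC.
Add 1 hour 28 minutes layover in Tashkent → 19:50 UTC.
Add 4 hours and 40 minutes leg 3 → 00:30 UTC (Jul 26).
Add 1 hour and 45 minutes layover in Haldor → 02:15 UTC.
Add 11 hours 35 minutes leg 4 → 13:50 UTC.
Phoenix is UTC−7:00, so local arrival = 13:50 − 7:00 = 06:50 on Jul 26.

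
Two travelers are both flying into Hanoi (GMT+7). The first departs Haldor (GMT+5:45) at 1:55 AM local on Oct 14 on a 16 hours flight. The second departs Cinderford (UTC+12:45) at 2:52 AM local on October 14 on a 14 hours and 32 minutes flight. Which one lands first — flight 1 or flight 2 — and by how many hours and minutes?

Flight 1 in UTC: 1:55 AM − 5:45 = 8:10 PM on Oct 13.
+16 hours → arrive 12:10 PM UTC on Oct 14.
Flight 2 in UTC: 2:52 AM − 12:45 = 2:07 PM on Oct 13.
+14 hours 32 minutes → arrive 4:39 AM UTC on Oct 14.
Flight 2 lands earlier by 7 hours 31 minutes.

the second, by 7 hours 31 minutes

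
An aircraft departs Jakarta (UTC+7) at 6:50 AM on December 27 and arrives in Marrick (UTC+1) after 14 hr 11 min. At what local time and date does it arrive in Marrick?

Marrick is 6:00 behind Jakarta.
After 14 hours and 11 minutes it is 9:01 PM in Jakarta.
Shift by the zone difference: 9:01 PM − 6:00 = 3:01 PM on Dec 27 in Marrick.

3:01 PM on Dec 27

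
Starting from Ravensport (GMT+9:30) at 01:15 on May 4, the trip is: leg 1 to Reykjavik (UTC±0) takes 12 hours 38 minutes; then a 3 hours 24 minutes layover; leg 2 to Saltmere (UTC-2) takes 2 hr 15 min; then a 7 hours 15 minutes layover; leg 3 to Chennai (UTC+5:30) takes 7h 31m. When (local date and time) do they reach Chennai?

Convert departure to UTC: 01:15 − 9:30 = 15:45 UTC on May 3.
Add 12 hours 38 minutes leg 1 → 04:23 UTC (May 4).
Add 3 hours 24 minutes layover in Reykjavik → 07:47 UTC.
Add 2 hours 15 minutes leg 2 → 10:02 UTC.
Add 7 hours 15 minutes layover in Saltmere → 17:17 UTC.
Add 7 hours and 31 minutes leg 3 → 00:48 UTC (May 5).
Chennai is UTC+5:30, so local arrival = 00:48 + 5:30 = 06:18 on May 5.

06:18 on May 5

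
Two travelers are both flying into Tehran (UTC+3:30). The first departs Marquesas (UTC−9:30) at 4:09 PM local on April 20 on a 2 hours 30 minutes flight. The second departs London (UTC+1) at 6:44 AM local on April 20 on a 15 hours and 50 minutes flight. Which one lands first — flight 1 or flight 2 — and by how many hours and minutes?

the second, by 6 hours 35 minutes

Flight 1 in UTC: 4:09 PM + 9:30 = 1:39 AM on Apr 21.
+2 hours and 30 minutes → arrive 4:09 AM UTC on Apr 21.
Flight 2 in UTC: 6:44 AM − 1:00 = 5:44 AM on Apr 20.
+15 hours and 50 minutes → arrive 9:34 PM UTC on Apr 20.
Flight 2 lands earlier by 6 hours 35 minutes.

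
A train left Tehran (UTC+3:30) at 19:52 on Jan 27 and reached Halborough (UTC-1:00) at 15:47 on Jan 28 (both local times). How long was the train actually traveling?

Departure in UTC: 19:52 − 3:30 = 16:22 on Jan 27.
Arrival in UTC: 15:47 + 1:00 = 16:47 on Jan 28.
Elapsed = 16:47 − 16:22 (+1 day) = 24 hours 25 minutes.

24 hours 25 minutes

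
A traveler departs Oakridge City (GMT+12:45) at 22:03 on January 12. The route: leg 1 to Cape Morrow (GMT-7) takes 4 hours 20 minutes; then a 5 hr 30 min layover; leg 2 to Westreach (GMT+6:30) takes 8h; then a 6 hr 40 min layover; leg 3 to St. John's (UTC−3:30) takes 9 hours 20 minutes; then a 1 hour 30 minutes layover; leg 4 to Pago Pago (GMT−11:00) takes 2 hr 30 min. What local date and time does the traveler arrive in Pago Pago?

Convert departure to UTC: 22:03 − 12:45 = 09:18 UTC on Jan 12.
Add 4 hours 20 minutes leg 1 → 13:38 UTC.
Add 5 hours 30 minutes layover in Cape Morrow → 19:08 UTC.
Add 8 hours leg 2 → 03:08 UTC (Jan 13).
Add 6 hours and 40 minutes layover in Westreach → 09:48 UTC.
Add 9 hours and 20 minutes leg 3 → 19:08 UTC.
Add 1 hour and 30 minutes layover in St. John's → 20:38 UTC.
Add 2 hours 30 minutes leg 4 → 23:08 UTC.
Pago Pago is UTC−11:00, so local arrival = 23:08 − 11:00 = 12:08 on Jan 13.

12:08 on January 13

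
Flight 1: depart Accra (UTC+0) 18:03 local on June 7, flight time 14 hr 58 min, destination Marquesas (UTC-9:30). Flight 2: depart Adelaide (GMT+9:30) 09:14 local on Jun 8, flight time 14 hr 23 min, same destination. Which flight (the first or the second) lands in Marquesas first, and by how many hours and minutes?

the first, by 5 hours 6 minutes

Flight 1 departs at 18:03 UTC (Jun 7).
+14 hours 58 minutes → arrive 09:01 UTC on Jun 8.
Flight 2 in UTC: 09:14 − 9:30 = 23:44 on Jun 7.
+14 hours 23 minutes → arrive 14:07 UTC on Jun 8.
Flight 1 lands earlier by 5 hours 6 minutes.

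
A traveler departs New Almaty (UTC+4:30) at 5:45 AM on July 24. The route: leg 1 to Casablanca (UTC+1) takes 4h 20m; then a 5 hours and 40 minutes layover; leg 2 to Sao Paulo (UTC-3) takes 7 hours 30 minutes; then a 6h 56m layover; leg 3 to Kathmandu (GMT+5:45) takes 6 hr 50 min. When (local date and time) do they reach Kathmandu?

Convert departure to UTC: 5:45 AM − 4:30 = 1:15 AM UTC on Jul 24.
Add 4 hours and 20 minutes leg 1 → 5:35 AM UTC.
Add 5 hours and 40 minutes layover in Casablanca → 11:15 AM UTC.
Add 7 hours 30 minutes leg 2 → 6:45 PM UTC.
Add 6 hours and 56 minutes layover in Sao Paulo → 1:41 AM UTC (Jul 25).
Add 6 hours 50 minutes leg 3 → 8:31 AM UTC.
Kathmandu is UTC+5:45, so local arrival = 8:31 AM + 5:45 = 2:16 PM on Jul 25.

2:16 PM on July 25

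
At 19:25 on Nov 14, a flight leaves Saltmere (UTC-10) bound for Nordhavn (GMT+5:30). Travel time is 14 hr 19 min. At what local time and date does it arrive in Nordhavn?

01:14 on November 16

Convert departure to UTC: 19:25 + 10:00 = 05:25 UTC on Nov 15.
Add 14 hours and 19 minutes travel time → 19:44 UTC.
Nordhavn is UTC+5:30, so local arrival = 19:44 + 5:30 = 01:14 on Nov 16.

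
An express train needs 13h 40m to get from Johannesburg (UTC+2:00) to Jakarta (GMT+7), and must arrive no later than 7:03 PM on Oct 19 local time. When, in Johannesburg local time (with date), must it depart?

12:23 AM on Oct 19

Target arrival in UTC: 7:03 PM − 7:00 = 12:03 PM on Oct 19.
Subtract 13 hours and 40 minutes → departure 10:23 PM UTC on Oct 18.
Johannesburg is UTC+2:00: 10:23 PM + 2:00 = 12:23 AM on Oct 19.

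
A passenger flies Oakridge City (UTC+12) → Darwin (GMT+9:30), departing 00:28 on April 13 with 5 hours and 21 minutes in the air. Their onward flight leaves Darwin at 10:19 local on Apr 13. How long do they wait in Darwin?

7 hours

Convert departure to UTC: 00:28 − 12:00 = 12:28 UTC on Apr 12.
Add 5 hours 21 minutes flight time → 17:49 UTC.
Darwin is UTC+9:30, so local arrival = 17:49 + 9:30 = 03:19 on Apr 13.
Layover = 10:19 − 03:19 = 7 hours.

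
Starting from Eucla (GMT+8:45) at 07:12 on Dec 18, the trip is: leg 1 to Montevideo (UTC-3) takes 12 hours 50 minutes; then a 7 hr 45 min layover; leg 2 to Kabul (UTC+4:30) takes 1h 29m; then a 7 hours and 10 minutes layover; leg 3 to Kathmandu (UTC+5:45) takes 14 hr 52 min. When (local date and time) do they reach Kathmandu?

Convert departure to UTC: 07:12 − 8:45 = 22:27 UTC on Dec 17.
Add 12 hours 50 minutes leg 1 → 11:17 UTC (Dec 18).
Add 7 hours 45 minutes layover in Montevideo → 19:02 UTC.
Add 1 hour 29 minutes leg 2 → 20:31 UTC.
Add 7 hours 10 minutes layover in Kabul → 03:41 UTC (Dec 19).
Add 14 hours 52 minutes leg 3 → 18:33 UTC.
Kathmandu is UTC+5:45, so local arrival = 18:33 + 5:45 = 00:18 on Dec 20.

00:18 on Dec 20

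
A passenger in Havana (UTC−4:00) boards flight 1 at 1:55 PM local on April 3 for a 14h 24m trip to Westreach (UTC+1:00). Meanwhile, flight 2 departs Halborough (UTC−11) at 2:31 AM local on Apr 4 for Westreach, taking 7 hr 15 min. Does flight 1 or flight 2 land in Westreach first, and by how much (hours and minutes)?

Flight 1 in UTC: 1:55 PM + 4:00 = 5:55 PM on Apr 3.
+14 hours and 24 minutes → arrive 8:19 AM UTC on Apr 4.
Flight 2 in UTC: 2:31 AM + 11:00 = 1:31 PM on Apr 4.
+7 hours and 15 minutes → arrive 8:46 PM UTC on Apr 4.
Flight 1 lands earlier by 12 hours 27 minutes.

the first, by 12 hours 27 minutes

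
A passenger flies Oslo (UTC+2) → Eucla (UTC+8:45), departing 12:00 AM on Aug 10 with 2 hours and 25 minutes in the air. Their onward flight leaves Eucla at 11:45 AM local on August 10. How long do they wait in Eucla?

2 hours 35 minutes

Convert departure to UTC: 12:00 AM − 2:00 = 10:00 PM UTC on Aug 9.
Add 2 hours 25 minutes flight time → 12:25 AM UTC (Aug 10).
Eucla is UTC+8:45, so local arrival = 12:25 AM + 8:45 = 9:10 AM on Aug 10.
Layover = 11:45 AM − 9:10 AM = 2 hours 35 minutes.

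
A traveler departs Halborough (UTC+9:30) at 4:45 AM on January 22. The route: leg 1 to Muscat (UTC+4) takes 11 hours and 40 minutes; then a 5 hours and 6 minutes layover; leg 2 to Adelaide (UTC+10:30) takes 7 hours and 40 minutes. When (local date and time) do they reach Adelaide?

6:11 AM on January 23

Convert departure to UTC: 4:45 AM − 9:30 = 7:15 PM UTC on Jan 21.
Add 11 hours and 40 minutes leg 1 → 6:55 AM UTC (Jan 22).
Add 5 hours 6 minutes layover in Muscat → 12:01 PM UTC.
Add 7 hours and 40 minutes leg 2 → 7:41 PM UTC.
Adelaide is UTC+10:30, so local arrival = 7:41 PM + 10:30 = 6:11 AM on Jan 23.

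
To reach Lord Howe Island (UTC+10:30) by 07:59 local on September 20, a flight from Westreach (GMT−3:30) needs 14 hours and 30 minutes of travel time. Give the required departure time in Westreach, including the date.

03:29 on September 19

Target arrival in UTC: 07:59 − 10:30 = 21:29 on Sep 19.
Subtract 14 hours 30 minutes → departure 06:59 UTC on Sep 19.
Westreach is UTC−3:30: 06:59 − 3:30 = 03:29 on Sep 19.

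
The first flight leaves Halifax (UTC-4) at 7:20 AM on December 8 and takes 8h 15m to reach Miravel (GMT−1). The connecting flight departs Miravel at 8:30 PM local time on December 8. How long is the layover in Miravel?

Convert departure to UTC: 7:20 AM + 4:00 = 11:20 AM UTC on Dec 8.
Add 8 hours 15 minutes flight time → 7:35 PM UTC.
Miravel is UTC−1:00, so local arrival = 7:35 PM − 1:00 = 6:35 PM on Dec 8.
Layover = 8:30 PM − 6:35 PM = 1 hour 55 minutes.

1 hour 55 minutes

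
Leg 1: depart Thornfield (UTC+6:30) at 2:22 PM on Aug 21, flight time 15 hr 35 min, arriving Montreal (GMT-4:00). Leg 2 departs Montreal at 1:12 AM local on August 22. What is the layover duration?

Convert departure to UTC: 2:22 PM − 6:30 = 7:52 AM UTC on Aug 21.
Add 15 hours 35 minutes flight time → 11:27 PM UTC.
Montreal is UTC−4:00, so local arrival = 11:27 PM − 4:00 = 7:27 PM on Aug 21.
Layover = 1:12 AM − 7:27 PM (+1 day) = 5 hours 45 minutes.

5 hours 45 minutes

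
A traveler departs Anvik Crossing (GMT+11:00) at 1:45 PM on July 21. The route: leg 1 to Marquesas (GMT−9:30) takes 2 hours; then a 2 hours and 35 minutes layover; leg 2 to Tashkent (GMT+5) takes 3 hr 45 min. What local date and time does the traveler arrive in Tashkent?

4:05 PM on July 21

Convert departure to UTC: 1:45 PM − 11:00 = 2:45 AM UTC on Jul 21.
Add 2 hours leg 1 → 4:45 AM UTC.
Add 2 hours 35 minutes layover in Marquesas → 7:20 AM UTC.
Add 3 hours 45 minutes leg 2 → 11:05 AM UTC.
Tashkent is UTC+5:00, so local arrival = 11:05 AM + 5:00 = 4:05 PM on Jul 21.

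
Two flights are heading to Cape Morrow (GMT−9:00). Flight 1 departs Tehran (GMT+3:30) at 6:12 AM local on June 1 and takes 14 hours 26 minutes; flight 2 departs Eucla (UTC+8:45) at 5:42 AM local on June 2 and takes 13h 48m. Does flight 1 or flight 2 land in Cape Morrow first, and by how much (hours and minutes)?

Flight 1 in UTC: 6:12 AM − 3:30 = 2:42 AM on Jun 1.
+14 hours and 26 minutes → arrive 5:08 PM UTC on Jun 1.
Flight 2 in UTC: 5:42 AM − 8:45 = 8:57 PM on Jun 1.
+13 hours and 48 minutes → arrive 10:45 AM UTC on Jun 2.
Flight 1 lands earlier by 17 hours 37 minutes.

the first, by 17 hours 37 minutes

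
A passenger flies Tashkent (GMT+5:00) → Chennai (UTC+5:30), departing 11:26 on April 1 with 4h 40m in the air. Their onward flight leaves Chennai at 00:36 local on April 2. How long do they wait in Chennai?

8 hours

Convert departure to UTC: 11:26 − 5:00 = 06:26 UTC on Apr 1.
Add 4 hours and 40 minutes flight time → 11:06 UTC.
Chennai is UTC+5:30, so local arrival = 11:06 + 5:30 = 16:36 on Apr 1.
Layover = 00:36 − 16:36 (+1 day) = 8 hours.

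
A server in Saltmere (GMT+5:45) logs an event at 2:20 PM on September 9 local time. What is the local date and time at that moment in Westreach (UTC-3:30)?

In UTC: 2:20 PM − 5:45 = 8:35 AM on Sep 9.
Westreach is UTC−3:30: 8:35 AM − 3:30 = 5:05 AM on Sep 9.

5:05 AM on September 9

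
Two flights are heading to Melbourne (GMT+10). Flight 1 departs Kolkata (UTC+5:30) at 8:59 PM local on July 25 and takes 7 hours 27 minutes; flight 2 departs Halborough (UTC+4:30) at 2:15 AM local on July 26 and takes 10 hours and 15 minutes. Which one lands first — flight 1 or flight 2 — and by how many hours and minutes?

the first, by 9 hours 4 minutes

Flight 1 in UTC: 8:59 PM − 5:30 = 3:29 PM on Jul 25.
+7 hours and 27 minutes → arrive 10:56 PM UTC on Jul 25.
Flight 2 in UTC: 2:15 AM − 4:30 = 9:45 PM on Jul 25.
+10 hours and 15 minutes → arrive 8:00 AM UTC on Jul 26.
Flight 1 lands earlier by 9 hours 4 minutes.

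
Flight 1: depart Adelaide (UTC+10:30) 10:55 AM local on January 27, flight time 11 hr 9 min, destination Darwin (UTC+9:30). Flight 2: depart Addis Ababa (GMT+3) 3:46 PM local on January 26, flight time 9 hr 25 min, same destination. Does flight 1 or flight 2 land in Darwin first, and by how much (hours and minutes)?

Flight 1 in UTC: 10:55 AM − 10:30 = 12:25 AM on Jan 27.
+11 hours 9 minutes → arrive 11:34 AM UTC on Jan 27.
Flight 2 in UTC: 3:46 PM − 3:00 = 12:46 PM on Jan 26.
+9 hours 25 minutes → arrive 10:11 PM UTC on Jan 26.
Flight 2 lands earlier by 13 hours 23 minutes.

the second, by 13 hours 23 minutes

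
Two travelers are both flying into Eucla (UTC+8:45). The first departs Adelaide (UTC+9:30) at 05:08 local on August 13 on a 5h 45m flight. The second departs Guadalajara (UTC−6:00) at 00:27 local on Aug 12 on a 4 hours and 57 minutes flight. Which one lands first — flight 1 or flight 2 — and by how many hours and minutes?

Flight 1 in UTC: 05:08 − 9:30 = 19:38 on Aug 12.
+5 hours and 45 minutes → arrive 01:23 UTC on Aug 13.
Flight 2 in UTC: 00:27 + 6:00 = 06:27 on Aug 12.
+4 hours 57 minutes → arrive 11:24 UTC on Aug 12.
Flight 2 lands earlier by 13 hours 59 minutes.

the second, by 13 hours 59 minutes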